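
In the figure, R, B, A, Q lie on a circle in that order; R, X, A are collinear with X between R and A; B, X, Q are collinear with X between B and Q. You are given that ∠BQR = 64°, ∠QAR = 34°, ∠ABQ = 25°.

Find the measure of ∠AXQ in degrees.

∠AXQ = 89°

1. ∠ARQ = 25°  [same arc AQ]
2. ∠QXR = 91°  [△RXQ]
3. ∠AXQ = 89°  [linear pair at X on RA]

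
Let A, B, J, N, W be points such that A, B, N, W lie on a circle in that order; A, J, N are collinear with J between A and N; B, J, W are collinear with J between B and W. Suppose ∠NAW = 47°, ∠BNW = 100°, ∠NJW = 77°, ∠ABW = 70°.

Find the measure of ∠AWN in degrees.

1. ∠NBW = 47°  [same arc NW]
2. ∠BWN = 33°  [△BNW]
3. ∠ANW = 70°  [△NJW]
4. ∠AWN = 63°  [△ANW]

∠AWN = 63°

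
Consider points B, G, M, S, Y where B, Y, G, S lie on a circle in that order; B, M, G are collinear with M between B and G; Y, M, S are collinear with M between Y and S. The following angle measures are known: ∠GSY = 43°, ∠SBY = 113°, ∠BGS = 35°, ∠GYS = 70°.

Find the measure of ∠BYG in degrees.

∠BYG = 105°

1. ∠GBS = 70°  [same arc GS]
2. ∠BSG = 75°  [△BGS]
3. ∠BYG = 105°  [cyclic BYGS, opposite ∠Y+∠S]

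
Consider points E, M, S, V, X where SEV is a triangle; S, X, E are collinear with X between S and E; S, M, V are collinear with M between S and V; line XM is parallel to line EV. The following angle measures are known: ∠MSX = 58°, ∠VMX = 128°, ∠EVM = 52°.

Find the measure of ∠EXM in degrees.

∠EXM = 110°

1. ∠SMX = 52°  [linear pair at M on SV]
2. ∠MXS = 70°  [△SXM]
3. ∠EXM = 110°  [linear pair at X on SE]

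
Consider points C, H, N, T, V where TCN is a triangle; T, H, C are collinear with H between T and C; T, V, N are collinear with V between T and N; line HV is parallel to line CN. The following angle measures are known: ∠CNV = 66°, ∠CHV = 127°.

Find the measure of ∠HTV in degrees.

1. ∠CNT = 66°  [V on ray NT]
2. ∠THV = 53°  [linear pair at H on TC]
3. ∠HVT = 66°  [HV∥CN, corresponding at V]
4. ∠HTV = 61°  [△THV]

∠HTV = 61°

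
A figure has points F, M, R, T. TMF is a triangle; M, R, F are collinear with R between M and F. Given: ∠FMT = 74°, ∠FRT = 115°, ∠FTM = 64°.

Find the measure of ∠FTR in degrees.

1. ∠MFT = 42°  [△TMF]
2. ∠RFT = 42°  [R on ray FM]
3. ∠FTR = 23°  [△TRF]

∠FTR = 23°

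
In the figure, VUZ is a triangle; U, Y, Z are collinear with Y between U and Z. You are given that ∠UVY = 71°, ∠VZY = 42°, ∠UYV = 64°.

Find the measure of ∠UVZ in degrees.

∠UVZ = 93°

1. ∠VUY = 45°  [△VUY]
2. ∠UZV = 42°  [Y on ray ZU]
3. ∠VUZ = 45°  [Y on ray UZ]
4. ∠UVZ = 93°  [△VUZ]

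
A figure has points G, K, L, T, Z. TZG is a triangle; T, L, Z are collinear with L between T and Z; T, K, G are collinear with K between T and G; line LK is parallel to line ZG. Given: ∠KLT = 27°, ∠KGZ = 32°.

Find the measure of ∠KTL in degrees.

∠KTL = 121°

1. ∠GZT = 27°  [LK∥ZG, corresponding at L]
2. ∠TGZ = 32°  [K on ray GT]
3. ∠GTZ = 121°  [△TZG]
4. ∠KTL = 121°  [L on TZ, K on TG]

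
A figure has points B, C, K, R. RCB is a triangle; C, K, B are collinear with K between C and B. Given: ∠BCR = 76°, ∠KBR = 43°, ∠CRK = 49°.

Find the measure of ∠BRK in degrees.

∠BRK = 12°

1. ∠KCR = 76°  [K on ray CB]
2. ∠CKR = 55°  [△RCK]
3. ∠BKR = 125°  [linear pair at K on CB]
4. ∠BRK = 12°  [△RKB]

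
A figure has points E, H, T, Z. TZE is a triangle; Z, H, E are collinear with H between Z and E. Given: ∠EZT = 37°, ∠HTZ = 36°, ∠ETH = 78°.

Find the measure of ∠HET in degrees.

1. ∠HZT = 37°  [H on ray ZE]
2. ∠THZ = 107°  [△TZH]
3. ∠EHT = 73°  [linear pair at H on ZE]
4. ∠HET = 29°  [△THE]

∠HET = 29°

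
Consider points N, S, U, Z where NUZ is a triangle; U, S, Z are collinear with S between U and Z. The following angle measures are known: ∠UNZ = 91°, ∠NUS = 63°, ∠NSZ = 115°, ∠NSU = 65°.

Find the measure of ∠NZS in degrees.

1. ∠NUZ = 63°  [S on ray UZ]
2. ∠NZU = 26°  [△NUZ]
3. ∠NZS = 26°  [S on ray ZU]

∠NZS = 26°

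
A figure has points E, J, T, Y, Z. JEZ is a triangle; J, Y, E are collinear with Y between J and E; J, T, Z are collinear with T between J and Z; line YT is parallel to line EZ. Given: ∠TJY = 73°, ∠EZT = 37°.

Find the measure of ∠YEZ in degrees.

∠YEZ = 70°

1. ∠EJZ = 73°  [Y on JE, T on JZ]
2. ∠EZJ = 37°  [T on ray ZJ]
3. ∠JEZ = 70°  [△JEZ]
4. ∠YEZ = 70°  [Y on ray EJ]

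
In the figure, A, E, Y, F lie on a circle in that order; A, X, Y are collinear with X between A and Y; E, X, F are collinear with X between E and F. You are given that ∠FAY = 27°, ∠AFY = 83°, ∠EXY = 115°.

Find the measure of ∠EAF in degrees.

∠EAF = 72°

1. ∠AYF = 70°  [△AYF]
2. ∠AXF = 115°  [vertical angles at X]
3. ∠AEF = 70°  [same arc AF]
4. ∠AFE = 38°  [△AXF]
5. ∠EAF = 72°  [△AEF]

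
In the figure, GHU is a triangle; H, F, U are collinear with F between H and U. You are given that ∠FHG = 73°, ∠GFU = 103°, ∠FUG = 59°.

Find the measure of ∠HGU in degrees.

1. ∠GHU = 73°  [F on ray HU]
2. ∠GUH = 59°  [F on ray UH]
3. ∠HGU = 48°  [△GHU]

∠HGU = 48°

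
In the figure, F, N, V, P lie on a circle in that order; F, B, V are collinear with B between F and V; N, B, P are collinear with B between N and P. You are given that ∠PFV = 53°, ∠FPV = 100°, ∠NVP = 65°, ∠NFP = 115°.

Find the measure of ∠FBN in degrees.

1. ∠PNV = 53°  [same arc VP]
2. ∠FVP = 27°  [△FVP]
3. ∠NPV = 62°  [△NVP]
4. ∠FNP = 27°  [same arc FP]
5. ∠NFV = 62°  [same arc NV]
6. ∠FBN = 91°  [△FBN]

∠FBN = 91°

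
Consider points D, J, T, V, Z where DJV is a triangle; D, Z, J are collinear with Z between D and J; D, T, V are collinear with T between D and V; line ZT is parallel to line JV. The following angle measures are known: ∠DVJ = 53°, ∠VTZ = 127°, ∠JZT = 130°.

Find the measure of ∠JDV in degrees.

∠JDV = 77°

1. ∠DTZ = 53°  [ZT∥JV, corresponding at T]
2. ∠DZT = 50°  [linear pair at Z on DJ]
3. ∠TDZ = 77°  [△DZT]
4. ∠JDV = 77°  [Z on DJ, T on DV]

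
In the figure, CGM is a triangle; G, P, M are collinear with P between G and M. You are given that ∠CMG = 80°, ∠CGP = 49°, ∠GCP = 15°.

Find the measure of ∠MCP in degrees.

1. ∠CMP = 80°  [P on ray MG]
2. ∠CPG = 116°  [△CGP]
3. ∠CPM = 64°  [linear pair at P on GM]
4. ∠MCP = 36°  [△CPM]

∠MCP = 36°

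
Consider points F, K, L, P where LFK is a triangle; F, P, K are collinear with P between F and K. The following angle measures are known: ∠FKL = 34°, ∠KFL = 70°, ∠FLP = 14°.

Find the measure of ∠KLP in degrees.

∠KLP = 62°

1. ∠LKP = 34°  [P on ray KF]
2. ∠LFP = 70°  [P on ray FK]
3. ∠FPL = 96°  [△LFP]
4. ∠KPL = 84°  [linear pair at P on FK]
5. ∠KLP = 62°  [△LPK]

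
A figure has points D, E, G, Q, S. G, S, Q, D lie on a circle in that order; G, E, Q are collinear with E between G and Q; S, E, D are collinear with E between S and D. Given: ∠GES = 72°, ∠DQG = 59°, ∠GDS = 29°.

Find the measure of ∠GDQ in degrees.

∠GDQ = 78°

1. ∠DSG = 59°  [same arc GD]
2. ∠GQS = 29°  [same arc GS]
3. ∠QGS = 49°  [△GES]
4. ∠GSQ = 102°  [△GSQ]
5. ∠GDQ = 78°  [cyclic GSQD, opposite ∠S+∠D]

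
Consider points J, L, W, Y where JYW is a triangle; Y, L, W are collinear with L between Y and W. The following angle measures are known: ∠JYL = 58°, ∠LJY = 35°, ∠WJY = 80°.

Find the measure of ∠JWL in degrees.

1. ∠JYW = 58°  [L on ray YW]
2. ∠JWY = 42°  [△JYW]
3. ∠JWL = 42°  [L on ray WY]

∠JWL = 42°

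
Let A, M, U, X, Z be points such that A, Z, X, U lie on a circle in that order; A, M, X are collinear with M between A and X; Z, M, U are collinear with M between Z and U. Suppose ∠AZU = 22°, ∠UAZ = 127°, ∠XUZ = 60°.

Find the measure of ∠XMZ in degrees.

∠XMZ = 82°

1. ∠AUZ = 31°  [△AZU]
2. ∠UXZ = 53°  [cyclic AZXU, opposite ∠A+∠X]
3. ∠UZX = 67°  [△ZXU]
4. ∠AXZ = 31°  [same arc AZ]
5. ∠XMZ = 82°  [△ZMX]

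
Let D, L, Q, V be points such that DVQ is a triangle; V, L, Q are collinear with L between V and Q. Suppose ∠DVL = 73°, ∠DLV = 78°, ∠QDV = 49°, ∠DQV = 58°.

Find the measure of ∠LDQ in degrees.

1. ∠DLQ = 102°  [linear pair at L on VQ]
2. ∠DQL = 58°  [L on ray QV]
3. ∠LDQ = 20°  [△DLQ]

∠LDQ = 20°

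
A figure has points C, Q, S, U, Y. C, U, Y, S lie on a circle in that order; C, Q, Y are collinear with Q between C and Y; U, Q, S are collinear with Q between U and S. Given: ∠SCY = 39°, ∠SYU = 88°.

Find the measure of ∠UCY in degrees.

1. ∠SUY = 39°  [same arc YS]
2. ∠USY = 53°  [△UYS]
3. ∠UCY = 53°  [same arc UY]

∠UCY = 53°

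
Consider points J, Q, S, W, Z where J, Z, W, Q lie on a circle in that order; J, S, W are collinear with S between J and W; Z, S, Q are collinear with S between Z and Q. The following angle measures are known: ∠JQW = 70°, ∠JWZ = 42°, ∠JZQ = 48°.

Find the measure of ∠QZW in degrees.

∠QZW = 62°

1. ∠JZW = 110°  [cyclic JZWQ, opposite ∠Z+∠Q]
2. ∠JQZ = 42°  [same arc JZ]
3. ∠WJZ = 28°  [△JZW]
4. ∠QJZ = 90°  [△JZQ]
5. ∠WQZ = 28°  [same arc ZW]
6. ∠QWZ = 90°  [cyclic JZWQ, opposite ∠J+∠W]
7. ∠QZW = 62°  [△ZWQ]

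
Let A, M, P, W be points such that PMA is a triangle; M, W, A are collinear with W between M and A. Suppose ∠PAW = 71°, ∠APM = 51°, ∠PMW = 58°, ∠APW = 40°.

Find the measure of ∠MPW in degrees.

∠MPW = 11°

1. ∠AWP = 69°  [△PWA]
2. ∠MWP = 111°  [linear pair at W on MA]
3. ∠MPW = 11°  [△PMW]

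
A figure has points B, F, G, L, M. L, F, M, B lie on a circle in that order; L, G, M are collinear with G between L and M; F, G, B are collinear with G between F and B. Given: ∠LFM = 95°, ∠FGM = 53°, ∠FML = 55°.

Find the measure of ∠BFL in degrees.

1. ∠FLM = 30°  [△LFM]
2. ∠FGL = 127°  [linear pair at G on LM]
3. ∠BFL = 23°  [△LGF]

∠BFL = 23°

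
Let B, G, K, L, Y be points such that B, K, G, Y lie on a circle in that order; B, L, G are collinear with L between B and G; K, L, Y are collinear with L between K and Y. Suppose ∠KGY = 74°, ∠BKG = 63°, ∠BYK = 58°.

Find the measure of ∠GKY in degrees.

1. ∠BGK = 58°  [same arc BK]
2. ∠GBK = 59°  [△BKG]
3. ∠GYK = 59°  [same arc KG]
4. ∠GKY = 47°  [△KGY]

∠GKY = 47°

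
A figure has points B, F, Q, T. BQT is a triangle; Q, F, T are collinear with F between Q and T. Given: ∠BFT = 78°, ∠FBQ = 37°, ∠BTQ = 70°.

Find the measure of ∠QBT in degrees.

1. ∠BFQ = 102°  [linear pair at F on QT]
2. ∠BQF = 41°  [△BQF]
3. ∠BQT = 41°  [F on ray QT]
4. ∠QBT = 69°  [△BQT]

∠QBT = 69°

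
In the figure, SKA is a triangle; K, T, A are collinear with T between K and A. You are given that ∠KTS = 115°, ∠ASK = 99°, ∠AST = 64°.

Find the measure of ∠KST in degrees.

∠KST = 35°

1. ∠ATS = 65°  [linear pair at T on KA]
2. ∠SAT = 51°  [△STA]
3. ∠KAS = 51°  [T on ray AK]
4. ∠AKS = 30°  [△SKA]
5. ∠SKT = 30°  [T on ray KA]
6. ∠KST = 35°  [△SKT]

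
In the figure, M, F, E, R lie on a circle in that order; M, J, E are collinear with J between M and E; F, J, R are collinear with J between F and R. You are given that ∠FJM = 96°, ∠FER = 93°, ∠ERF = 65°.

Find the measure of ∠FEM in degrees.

∠FEM = 74°

1. ∠EJF = 84°  [linear pair at J on ME]
2. ∠EFR = 22°  [△FER]
3. ∠FEM = 74°  [△FJE]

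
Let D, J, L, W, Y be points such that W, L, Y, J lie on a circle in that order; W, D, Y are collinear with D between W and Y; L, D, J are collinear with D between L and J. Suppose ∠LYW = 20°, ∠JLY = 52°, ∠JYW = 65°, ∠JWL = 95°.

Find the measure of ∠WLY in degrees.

1. ∠JWY = 52°  [same arc YJ]
2. ∠WJY = 63°  [△WYJ]
3. ∠WLY = 117°  [cyclic WLYJ, opposite ∠L+∠J]

∠WLY = 117°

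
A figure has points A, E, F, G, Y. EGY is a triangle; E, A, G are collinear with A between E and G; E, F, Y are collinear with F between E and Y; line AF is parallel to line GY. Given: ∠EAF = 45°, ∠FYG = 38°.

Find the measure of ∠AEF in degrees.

1. ∠EGY = 45°  [AF∥GY, corresponding at A]
2. ∠EYG = 38°  [F on ray YE]
3. ∠GEY = 97°  [△EGY]
4. ∠AEF = 97°  [A on EG, F on EY]

∠AEF = 97°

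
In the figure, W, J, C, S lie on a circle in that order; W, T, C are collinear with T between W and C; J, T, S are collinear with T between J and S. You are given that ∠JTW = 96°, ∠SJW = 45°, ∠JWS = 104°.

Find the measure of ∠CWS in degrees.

∠CWS = 65°

1. ∠CTS = 96°  [vertical angles at T]
2. ∠JSW = 31°  [△WJS]
3. ∠STW = 84°  [linear pair at T on WC]
4. ∠CWS = 65°  [△WTS]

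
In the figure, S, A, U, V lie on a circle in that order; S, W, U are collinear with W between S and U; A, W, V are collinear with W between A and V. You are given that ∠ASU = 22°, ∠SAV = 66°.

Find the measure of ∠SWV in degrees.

∠SWV = 88°

1. ∠AVU = 22°  [same arc AU]
2. ∠SUV = 66°  [same arc SV]
3. ∠UWV = 92°  [△UWV]
4. ∠SWV = 88°  [linear pair at W on SU]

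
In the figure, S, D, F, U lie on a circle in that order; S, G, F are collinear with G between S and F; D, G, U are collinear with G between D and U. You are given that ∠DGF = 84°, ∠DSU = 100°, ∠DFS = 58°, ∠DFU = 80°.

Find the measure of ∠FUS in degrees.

1. ∠SGU = 84°  [vertical angles at G]
2. ∠FDU = 38°  [△DGF]
3. ∠DUS = 58°  [same arc SD]
4. ∠DUF = 62°  [△DFU]
5. ∠FGU = 96°  [linear pair at G on SF]
6. ∠FSU = 38°  [△SGU]
7. ∠SFU = 22°  [△FGU]
8. ∠FUS = 120°  [△SFU]

∠FUS = 120°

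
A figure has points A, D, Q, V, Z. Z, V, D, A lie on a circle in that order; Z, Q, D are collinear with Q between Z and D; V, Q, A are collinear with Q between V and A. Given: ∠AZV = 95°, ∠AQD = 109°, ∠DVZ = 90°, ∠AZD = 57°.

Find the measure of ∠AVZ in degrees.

∠AVZ = 33°

1. ∠DAZ = 90°  [cyclic ZVDA, opposite ∠V+∠A]
2. ∠ADZ = 33°  [△ZDA]
3. ∠AVZ = 33°  [same arc ZA]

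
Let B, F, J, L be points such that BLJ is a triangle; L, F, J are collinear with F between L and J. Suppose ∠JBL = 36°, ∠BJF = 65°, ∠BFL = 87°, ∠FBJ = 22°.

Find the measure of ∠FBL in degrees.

∠FBL = 14°

1. ∠BJL = 65°  [F on ray JL]
2. ∠BLJ = 79°  [△BLJ]
3. ∠BLF = 79°  [F on ray LJ]
4. ∠FBL = 14°  [△BLF]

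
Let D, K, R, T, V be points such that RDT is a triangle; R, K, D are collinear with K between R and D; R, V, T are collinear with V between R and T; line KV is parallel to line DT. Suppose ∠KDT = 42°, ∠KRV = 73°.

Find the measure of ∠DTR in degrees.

1. ∠RDT = 42°  [K on ray DR]
2. ∠DRT = 73°  [K on RD, V on RT]
3. ∠DTR = 65°  [△RDT]

∠DTR = 65°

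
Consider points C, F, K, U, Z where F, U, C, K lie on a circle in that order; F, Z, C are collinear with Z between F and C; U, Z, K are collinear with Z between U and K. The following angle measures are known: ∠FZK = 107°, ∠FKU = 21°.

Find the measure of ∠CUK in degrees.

1. ∠CZU = 107°  [vertical angles at Z]
2. ∠FCU = 21°  [same arc FU]
3. ∠CUK = 52°  [△UZC]

∠CUK = 52°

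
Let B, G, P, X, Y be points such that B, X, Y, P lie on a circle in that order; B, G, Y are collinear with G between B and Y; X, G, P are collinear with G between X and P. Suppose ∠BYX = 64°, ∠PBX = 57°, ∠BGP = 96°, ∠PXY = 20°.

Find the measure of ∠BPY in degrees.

∠BPY = 101°

1. ∠BPX = 64°  [same arc BX]
2. ∠BXP = 59°  [△BXP]
3. ∠PBY = 20°  [△BGP]
4. ∠BYP = 59°  [same arc BP]
5. ∠BPY = 101°  [△BYP]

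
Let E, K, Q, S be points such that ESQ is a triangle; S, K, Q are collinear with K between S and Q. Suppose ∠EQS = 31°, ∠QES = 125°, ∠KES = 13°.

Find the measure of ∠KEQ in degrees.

1. ∠ESQ = 24°  [△ESQ]
2. ∠EQK = 31°  [K on ray QS]
3. ∠ESK = 24°  [K on ray SQ]
4. ∠EKS = 143°  [△ESK]
5. ∠EKQ = 37°  [linear pair at K on SQ]
6. ∠KEQ = 112°  [△EKQ]

∠KEQ = 112°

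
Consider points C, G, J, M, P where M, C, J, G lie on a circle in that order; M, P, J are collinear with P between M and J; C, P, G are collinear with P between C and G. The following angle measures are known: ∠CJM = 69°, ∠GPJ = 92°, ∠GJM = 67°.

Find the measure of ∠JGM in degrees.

∠JGM = 90°

1. ∠CGM = 69°  [same arc MC]
2. ∠GPM = 88°  [linear pair at P on MJ]
3. ∠GMJ = 23°  [△MPG]
4. ∠JGM = 90°  [△MJG]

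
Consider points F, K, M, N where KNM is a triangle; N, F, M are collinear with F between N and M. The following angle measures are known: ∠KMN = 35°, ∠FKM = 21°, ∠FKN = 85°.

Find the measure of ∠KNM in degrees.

∠KNM = 39°

1. ∠FMK = 35°  [F on ray MN]
2. ∠KFM = 124°  [△KFM]
3. ∠KFN = 56°  [linear pair at F on NM]
4. ∠FNK = 39°  [△KNF]
5. ∠KNM = 39°  [F on ray NM]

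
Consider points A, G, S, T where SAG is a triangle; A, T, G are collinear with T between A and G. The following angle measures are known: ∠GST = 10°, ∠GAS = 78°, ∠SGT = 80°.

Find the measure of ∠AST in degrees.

∠AST = 12°

1. ∠GTS = 90°  [△STG]
2. ∠SAT = 78°  [T on ray AG]
3. ∠ATS = 90°  [linear pair at T on AG]
4. ∠AST = 12°  [△SAT]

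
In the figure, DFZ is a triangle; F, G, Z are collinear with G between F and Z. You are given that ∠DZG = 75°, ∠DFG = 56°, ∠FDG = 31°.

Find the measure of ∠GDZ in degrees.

∠GDZ = 18°

1. ∠DGF = 93°  [△DFG]
2. ∠DGZ = 87°  [linear pair at G on FZ]
3. ∠GDZ = 18°  [△DGZ]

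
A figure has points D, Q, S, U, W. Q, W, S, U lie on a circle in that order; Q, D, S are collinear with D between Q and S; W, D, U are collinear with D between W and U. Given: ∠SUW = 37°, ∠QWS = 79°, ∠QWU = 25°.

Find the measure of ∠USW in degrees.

1. ∠QUS = 101°  [cyclic QWSU, opposite ∠W+∠U]
2. ∠QSU = 25°  [same arc QU]
3. ∠SQU = 54°  [△QSU]
4. ∠SWU = 54°  [same arc SU]
5. ∠USW = 89°  [△WSU]

∠USW = 89°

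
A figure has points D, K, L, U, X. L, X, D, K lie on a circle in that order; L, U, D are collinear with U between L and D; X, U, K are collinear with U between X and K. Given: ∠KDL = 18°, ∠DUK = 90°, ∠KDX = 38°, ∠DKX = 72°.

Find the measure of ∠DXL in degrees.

∠DXL = 88°

1. ∠LUX = 90°  [vertical angles at U]
2. ∠DXK = 70°  [△XDK]
3. ∠DLX = 72°  [same arc XD]
4. ∠DUX = 90°  [linear pair at U on LD]
5. ∠LDX = 20°  [△XUD]
6. ∠DXL = 88°  [△LXD]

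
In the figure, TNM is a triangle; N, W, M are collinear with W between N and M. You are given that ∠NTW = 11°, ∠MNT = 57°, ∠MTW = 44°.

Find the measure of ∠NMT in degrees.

1. ∠TNW = 57°  [W on ray NM]
2. ∠NWT = 112°  [△TNW]
3. ∠MWT = 68°  [linear pair at W on NM]
4. ∠TMW = 68°  [△TWM]
5. ∠NMT = 68°  [W on ray MN]

∠NMT = 68°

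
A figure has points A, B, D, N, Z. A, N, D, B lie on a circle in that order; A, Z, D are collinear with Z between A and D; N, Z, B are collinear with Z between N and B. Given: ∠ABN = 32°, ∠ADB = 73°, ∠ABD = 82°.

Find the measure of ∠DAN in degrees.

∠DAN = 50°

1. ∠ADN = 32°  [same arc AN]
2. ∠AND = 98°  [cyclic ANDB, opposite ∠N+∠B]
3. ∠DAN = 50°  [△AND]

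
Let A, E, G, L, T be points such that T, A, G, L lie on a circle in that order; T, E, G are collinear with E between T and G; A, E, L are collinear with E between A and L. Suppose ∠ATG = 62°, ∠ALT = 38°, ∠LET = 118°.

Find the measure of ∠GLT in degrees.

1. ∠ALG = 62°  [same arc AG]
2. ∠GTL = 24°  [△TEL]
3. ∠GEL = 62°  [linear pair at E on TG]
4. ∠LGT = 56°  [△GEL]
5. ∠GLT = 100°  [△TGL]

∠GLT = 100°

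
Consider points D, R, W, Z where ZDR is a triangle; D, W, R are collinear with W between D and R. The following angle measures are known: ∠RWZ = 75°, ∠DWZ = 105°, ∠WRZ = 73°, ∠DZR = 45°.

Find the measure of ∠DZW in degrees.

∠DZW = 13°

1. ∠DRZ = 73°  [W on ray RD]
2. ∠RDZ = 62°  [△ZDR]
3. ∠WDZ = 62°  [W on ray DR]
4. ∠DZW = 13°  [△ZDW]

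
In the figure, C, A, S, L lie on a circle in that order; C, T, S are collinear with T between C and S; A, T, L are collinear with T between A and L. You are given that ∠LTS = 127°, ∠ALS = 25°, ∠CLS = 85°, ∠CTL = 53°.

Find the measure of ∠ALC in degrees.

1. ∠CSL = 28°  [△STL]
2. ∠LCS = 67°  [△CSL]
3. ∠ALC = 60°  [△CTL]

∠ALC = 60°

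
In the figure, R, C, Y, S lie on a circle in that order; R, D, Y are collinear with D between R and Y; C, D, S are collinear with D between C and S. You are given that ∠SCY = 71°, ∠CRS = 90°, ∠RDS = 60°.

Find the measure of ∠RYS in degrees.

∠RYS = 41°

1. ∠CYS = 90°  [cyclic RCYS, opposite ∠R+∠Y]
2. ∠SDY = 120°  [linear pair at D on RY]
3. ∠CSY = 19°  [△CYS]
4. ∠RYS = 41°  [△YDS]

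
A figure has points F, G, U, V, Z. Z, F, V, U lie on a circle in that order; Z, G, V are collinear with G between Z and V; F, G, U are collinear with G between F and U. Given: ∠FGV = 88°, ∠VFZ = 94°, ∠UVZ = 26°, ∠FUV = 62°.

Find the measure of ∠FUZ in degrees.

∠FUZ = 24°

1. ∠UGZ = 88°  [vertical angles at G]
2. ∠VUZ = 86°  [cyclic ZFVU, opposite ∠F+∠U]
3. ∠UZV = 68°  [△ZVU]
4. ∠FUZ = 24°  [△ZGU]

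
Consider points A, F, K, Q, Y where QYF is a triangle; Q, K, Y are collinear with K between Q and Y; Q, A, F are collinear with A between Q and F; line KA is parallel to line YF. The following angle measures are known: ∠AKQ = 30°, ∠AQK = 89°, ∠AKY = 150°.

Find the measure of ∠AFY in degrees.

1. ∠KAQ = 61°  [△QKA]
2. ∠FAK = 119°  [linear pair at A on QF]
3. ∠AFY = 61°  [KA∥YF, co-interior at F–A]

∠AFY = 61°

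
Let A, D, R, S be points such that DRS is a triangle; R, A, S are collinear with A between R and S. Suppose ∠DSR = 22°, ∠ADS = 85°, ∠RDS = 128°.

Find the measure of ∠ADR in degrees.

∠ADR = 43°

1. ∠DRS = 30°  [△DRS]
2. ∠ASD = 22°  [A on ray SR]
3. ∠DAS = 73°  [△DAS]
4. ∠ARD = 30°  [A on ray RS]
5. ∠DAR = 107°  [linear pair at A on RS]
6. ∠ADR = 43°  [△DRA]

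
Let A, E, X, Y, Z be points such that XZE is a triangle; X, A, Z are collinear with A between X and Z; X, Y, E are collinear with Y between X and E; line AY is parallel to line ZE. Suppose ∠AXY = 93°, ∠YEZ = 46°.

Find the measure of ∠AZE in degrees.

∠AZE = 41°

1. ∠EXZ = 93°  [A on XZ, Y on XE]
2. ∠XEZ = 46°  [Y on ray EX]
3. ∠EZX = 41°  [△XZE]
4. ∠AZE = 41°  [A on ray ZX]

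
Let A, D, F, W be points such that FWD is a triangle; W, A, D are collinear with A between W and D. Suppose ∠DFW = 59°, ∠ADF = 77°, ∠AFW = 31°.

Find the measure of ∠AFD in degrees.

∠AFD = 28°

1. ∠FDW = 77°  [A on ray DW]
2. ∠DWF = 44°  [△FWD]
3. ∠AWF = 44°  [A on ray WD]
4. ∠FAW = 105°  [△FWA]
5. ∠DAF = 75°  [linear pair at A on WD]
6. ∠AFD = 28°  [△FAD]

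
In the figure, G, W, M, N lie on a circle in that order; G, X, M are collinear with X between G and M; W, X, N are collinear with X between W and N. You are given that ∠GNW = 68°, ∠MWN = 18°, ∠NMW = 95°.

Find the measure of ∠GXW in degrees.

∠GXW = 86°

1. ∠GMW = 68°  [same arc GW]
2. ∠MXW = 94°  [△WXM]
3. ∠GXW = 86°  [linear pair at X on GM]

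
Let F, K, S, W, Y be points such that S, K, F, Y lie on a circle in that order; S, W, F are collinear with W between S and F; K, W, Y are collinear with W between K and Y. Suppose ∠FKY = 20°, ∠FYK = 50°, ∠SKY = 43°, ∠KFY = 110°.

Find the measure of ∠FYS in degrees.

∠FYS = 117°

1. ∠FSY = 20°  [same arc FY]
2. ∠SFY = 43°  [same arc SY]
3. ∠FYS = 117°  [△SFY]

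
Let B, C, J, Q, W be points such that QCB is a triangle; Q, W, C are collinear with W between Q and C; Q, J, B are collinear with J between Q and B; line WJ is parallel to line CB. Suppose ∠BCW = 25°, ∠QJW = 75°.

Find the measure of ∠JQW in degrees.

∠JQW = 80°

1. ∠BCQ = 25°  [W on ray CQ]
2. ∠CBQ = 75°  [WJ∥CB, corresponding at J]
3. ∠BQC = 80°  [△QCB]
4. ∠JQW = 80°  [W on QC, J on QB]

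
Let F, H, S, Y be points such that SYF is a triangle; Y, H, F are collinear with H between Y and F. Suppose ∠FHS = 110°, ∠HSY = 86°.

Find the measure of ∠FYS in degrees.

1. ∠SHY = 70°  [linear pair at H on YF]
2. ∠HYS = 24°  [△SYH]
3. ∠FYS = 24°  [H on ray YF]

∠FYS = 24°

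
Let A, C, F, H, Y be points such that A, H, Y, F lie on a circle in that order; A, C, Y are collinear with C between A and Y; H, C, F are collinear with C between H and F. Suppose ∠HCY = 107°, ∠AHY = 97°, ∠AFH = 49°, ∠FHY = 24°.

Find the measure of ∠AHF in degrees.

∠AHF = 73°

1. ∠ACH = 73°  [linear pair at C on AY]
2. ∠AYH = 49°  [△HCY]
3. ∠HAY = 34°  [△AHY]
4. ∠AHF = 73°  [△ACH]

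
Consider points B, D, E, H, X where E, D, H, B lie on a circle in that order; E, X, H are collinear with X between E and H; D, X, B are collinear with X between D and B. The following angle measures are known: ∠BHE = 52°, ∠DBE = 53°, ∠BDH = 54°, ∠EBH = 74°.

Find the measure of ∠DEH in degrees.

1. ∠DHE = 53°  [same arc ED]
2. ∠EDH = 106°  [cyclic EDHB, opposite ∠D+∠B]
3. ∠DEH = 21°  [△EDH]

∠DEH = 21°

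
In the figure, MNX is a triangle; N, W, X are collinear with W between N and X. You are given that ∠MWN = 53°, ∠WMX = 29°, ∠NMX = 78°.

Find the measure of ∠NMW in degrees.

∠NMW = 49°

1. ∠MWX = 127°  [linear pair at W on NX]
2. ∠MXW = 24°  [△MWX]
3. ∠MXN = 24°  [W on ray XN]
4. ∠MNX = 78°  [△MNX]
5. ∠MNW = 78°  [W on ray NX]
6. ∠NMW = 49°  [△MNW]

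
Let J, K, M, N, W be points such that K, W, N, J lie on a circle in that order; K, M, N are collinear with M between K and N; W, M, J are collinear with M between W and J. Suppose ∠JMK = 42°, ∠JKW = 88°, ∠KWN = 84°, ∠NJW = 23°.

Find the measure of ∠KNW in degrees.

∠KNW = 73°

1. ∠NMW = 42°  [vertical angles at M]
2. ∠JNW = 92°  [cyclic KWNJ, opposite ∠K+∠N]
3. ∠JWN = 65°  [△WNJ]
4. ∠KNW = 73°  [△WMN]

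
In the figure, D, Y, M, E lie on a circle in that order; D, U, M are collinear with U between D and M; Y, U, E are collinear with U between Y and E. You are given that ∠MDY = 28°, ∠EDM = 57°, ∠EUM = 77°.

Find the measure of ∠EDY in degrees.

∠EDY = 85°

1. ∠MEY = 28°  [same arc YM]
2. ∠EYM = 57°  [same arc ME]
3. ∠EMY = 95°  [△YME]
4. ∠EDY = 85°  [cyclic DYME, opposite ∠D+∠M]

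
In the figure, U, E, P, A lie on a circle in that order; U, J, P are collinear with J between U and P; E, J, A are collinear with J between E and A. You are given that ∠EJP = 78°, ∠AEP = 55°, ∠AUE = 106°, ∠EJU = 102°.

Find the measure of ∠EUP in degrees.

1. ∠APE = 74°  [cyclic UEPA, opposite ∠U+∠P]
2. ∠EAP = 51°  [△EPA]
3. ∠EUP = 51°  [same arc EP]

∠EUP = 51°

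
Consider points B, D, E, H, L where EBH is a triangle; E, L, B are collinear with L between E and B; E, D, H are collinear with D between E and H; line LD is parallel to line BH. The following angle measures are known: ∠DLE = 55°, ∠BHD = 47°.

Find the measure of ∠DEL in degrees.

∠DEL = 78°

1. ∠EBH = 55°  [LD∥BH, corresponding at L]
2. ∠BHE = 47°  [D on ray HE]
3. ∠BEH = 78°  [△EBH]
4. ∠DEL = 78°  [L on EB, D on EH]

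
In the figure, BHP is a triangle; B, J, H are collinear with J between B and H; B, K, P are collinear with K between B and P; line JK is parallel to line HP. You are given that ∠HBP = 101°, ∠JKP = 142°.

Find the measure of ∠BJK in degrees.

1. ∠JBK = 101°  [J on BH, K on BP]
2. ∠BKJ = 38°  [linear pair at K on BP]
3. ∠BJK = 41°  [△BJK]

∠BJK = 41°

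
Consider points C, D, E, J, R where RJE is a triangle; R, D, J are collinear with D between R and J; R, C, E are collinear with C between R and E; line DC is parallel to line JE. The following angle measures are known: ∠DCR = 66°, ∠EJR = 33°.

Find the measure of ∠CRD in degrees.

∠CRD = 81°

1. ∠JER = 66°  [DC∥JE, corresponding at C]
2. ∠ERJ = 81°  [△RJE]
3. ∠CRD = 81°  [D on RJ, C on RE]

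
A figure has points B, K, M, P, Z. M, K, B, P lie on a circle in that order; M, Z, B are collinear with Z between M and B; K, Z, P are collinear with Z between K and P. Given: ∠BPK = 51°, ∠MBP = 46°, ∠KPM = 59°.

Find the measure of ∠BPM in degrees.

1. ∠BMK = 51°  [same arc KB]
2. ∠KBM = 59°  [same arc MK]
3. ∠BKM = 70°  [△MKB]
4. ∠BPM = 110°  [cyclic MKBP, opposite ∠K+∠P]

∠BPM = 110°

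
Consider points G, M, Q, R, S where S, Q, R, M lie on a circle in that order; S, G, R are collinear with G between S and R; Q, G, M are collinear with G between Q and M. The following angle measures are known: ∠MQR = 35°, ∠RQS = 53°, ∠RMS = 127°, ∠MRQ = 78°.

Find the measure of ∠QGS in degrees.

1. ∠MSR = 35°  [same arc RM]
2. ∠QMR = 67°  [△QRM]
3. ∠MRS = 18°  [△SRM]
4. ∠QSR = 67°  [same arc QR]
5. ∠MQS = 18°  [same arc SM]
6. ∠QGS = 95°  [△SGQ]

∠QGS = 95°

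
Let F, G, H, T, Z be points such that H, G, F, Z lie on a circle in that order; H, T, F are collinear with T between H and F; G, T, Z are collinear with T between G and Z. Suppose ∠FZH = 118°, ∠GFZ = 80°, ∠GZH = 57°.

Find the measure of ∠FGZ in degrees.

1. ∠FGH = 62°  [cyclic HGFZ, opposite ∠G+∠Z]
2. ∠GFH = 57°  [same arc HG]
3. ∠FHG = 61°  [△HGF]
4. ∠FZG = 61°  [same arc GF]
5. ∠FGZ = 39°  [△GFZ]

∠FGZ = 39°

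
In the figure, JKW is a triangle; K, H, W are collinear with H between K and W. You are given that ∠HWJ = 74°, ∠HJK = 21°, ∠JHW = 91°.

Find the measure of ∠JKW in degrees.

∠JKW = 70°

1. ∠JHK = 89°  [linear pair at H on KW]
2. ∠HKJ = 70°  [△JKH]
3. ∠JKW = 70°  [H on ray KW]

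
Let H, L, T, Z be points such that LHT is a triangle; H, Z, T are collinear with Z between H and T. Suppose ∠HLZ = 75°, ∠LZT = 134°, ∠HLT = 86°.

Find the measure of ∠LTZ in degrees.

1. ∠HZL = 46°  [linear pair at Z on HT]
2. ∠LHZ = 59°  [△LHZ]
3. ∠LHT = 59°  [Z on ray HT]
4. ∠HTL = 35°  [△LHT]
5. ∠LTZ = 35°  [Z on ray TH]

∠LTZ = 35°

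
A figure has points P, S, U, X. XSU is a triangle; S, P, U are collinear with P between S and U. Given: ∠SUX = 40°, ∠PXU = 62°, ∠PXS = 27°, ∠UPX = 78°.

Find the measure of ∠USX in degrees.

1. ∠SPX = 102°  [linear pair at P on SU]
2. ∠PSX = 51°  [△XSP]
3. ∠USX = 51°  [P on ray SU]

∠USX = 51°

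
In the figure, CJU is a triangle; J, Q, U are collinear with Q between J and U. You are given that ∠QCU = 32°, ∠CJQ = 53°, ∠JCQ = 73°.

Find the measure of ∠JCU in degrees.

∠JCU = 105°

1. ∠CQJ = 54°  [△CJQ]
2. ∠CJU = 53°  [Q on ray JU]
3. ∠CQU = 126°  [linear pair at Q on JU]
4. ∠CUQ = 22°  [△CQU]
5. ∠CUJ = 22°  [Q on ray UJ]
6. ∠JCU = 105°  [△CJU]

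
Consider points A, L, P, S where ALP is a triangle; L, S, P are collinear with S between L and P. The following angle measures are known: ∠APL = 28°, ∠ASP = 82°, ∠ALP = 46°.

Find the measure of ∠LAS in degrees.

1. ∠ASL = 98°  [linear pair at S on LP]
2. ∠ALS = 46°  [S on ray LP]
3. ∠LAS = 36°  [△ALS]

∠LAS = 36°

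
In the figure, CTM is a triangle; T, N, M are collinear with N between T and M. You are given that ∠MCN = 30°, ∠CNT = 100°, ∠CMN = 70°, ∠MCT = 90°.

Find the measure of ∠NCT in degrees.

∠NCT = 60°

1. ∠CMT = 70°  [N on ray MT]
2. ∠CTM = 20°  [△CTM]
3. ∠CTN = 20°  [N on ray TM]
4. ∠NCT = 60°  [△CTN]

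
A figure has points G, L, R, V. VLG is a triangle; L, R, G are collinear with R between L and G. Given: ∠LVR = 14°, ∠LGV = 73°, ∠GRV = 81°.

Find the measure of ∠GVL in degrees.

1. ∠LRV = 99°  [linear pair at R on LG]
2. ∠RLV = 67°  [△VLR]
3. ∠GLV = 67°  [R on ray LG]
4. ∠GVL = 40°  [△VLG]

∠GVL = 40°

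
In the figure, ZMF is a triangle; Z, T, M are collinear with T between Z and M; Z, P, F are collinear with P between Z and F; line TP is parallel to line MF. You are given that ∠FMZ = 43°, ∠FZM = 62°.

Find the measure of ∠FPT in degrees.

∠FPT = 105°

1. ∠MFZ = 75°  [△ZMF]
2. ∠TPZ = 75°  [TP∥MF, corresponding at P]
3. ∠FPT = 105°  [linear pair at P on ZF]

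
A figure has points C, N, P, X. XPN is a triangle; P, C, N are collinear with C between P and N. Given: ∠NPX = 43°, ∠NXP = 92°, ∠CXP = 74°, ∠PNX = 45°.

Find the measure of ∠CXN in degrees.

1. ∠CPX = 43°  [C on ray PN]
2. ∠PCX = 63°  [△XPC]
3. ∠CNX = 45°  [C on ray NP]
4. ∠NCX = 117°  [linear pair at C on PN]
5. ∠CXN = 18°  [△XCN]

∠CXN = 18°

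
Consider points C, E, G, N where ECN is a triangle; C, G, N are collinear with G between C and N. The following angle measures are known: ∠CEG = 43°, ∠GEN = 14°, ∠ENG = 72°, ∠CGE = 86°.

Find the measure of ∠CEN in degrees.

∠CEN = 57°

1. ∠ECG = 51°  [△ECG]
2. ∠CNE = 72°  [G on ray NC]
3. ∠ECN = 51°  [G on ray CN]
4. ∠CEN = 57°  [△ECN]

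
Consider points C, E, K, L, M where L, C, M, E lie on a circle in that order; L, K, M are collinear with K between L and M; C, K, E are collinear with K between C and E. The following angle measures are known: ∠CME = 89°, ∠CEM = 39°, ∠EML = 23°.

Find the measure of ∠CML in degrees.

∠CML = 66°

1. ∠CLE = 91°  [cyclic LCME, opposite ∠L+∠M]
2. ∠ECL = 23°  [same arc LE]
3. ∠CEL = 66°  [△LCE]
4. ∠CML = 66°  [same arc LC]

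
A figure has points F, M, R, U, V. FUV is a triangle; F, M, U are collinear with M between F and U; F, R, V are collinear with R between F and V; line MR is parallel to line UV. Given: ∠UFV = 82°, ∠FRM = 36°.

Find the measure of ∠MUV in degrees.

∠MUV = 62°

1. ∠MFR = 82°  [M on FU, R on FV]
2. ∠FMR = 62°  [△FMR]
3. ∠RMU = 118°  [linear pair at M on FU]
4. ∠MUV = 62°  [MR∥UV, co-interior at U–M]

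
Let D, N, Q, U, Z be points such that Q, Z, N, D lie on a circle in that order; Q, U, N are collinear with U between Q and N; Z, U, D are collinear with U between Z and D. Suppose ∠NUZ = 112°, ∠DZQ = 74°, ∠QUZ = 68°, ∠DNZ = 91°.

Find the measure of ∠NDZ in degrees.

1. ∠DNQ = 74°  [same arc QD]
2. ∠DUN = 68°  [vertical angles at U]
3. ∠NDZ = 38°  [△NUD]

∠NDZ = 38°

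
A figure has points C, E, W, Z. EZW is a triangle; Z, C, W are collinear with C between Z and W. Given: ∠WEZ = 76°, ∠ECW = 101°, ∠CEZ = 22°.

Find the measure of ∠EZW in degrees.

∠EZW = 79°

1. ∠ECZ = 79°  [linear pair at C on ZW]
2. ∠CZE = 79°  [△EZC]
3. ∠EZW = 79°  [C on ray ZW]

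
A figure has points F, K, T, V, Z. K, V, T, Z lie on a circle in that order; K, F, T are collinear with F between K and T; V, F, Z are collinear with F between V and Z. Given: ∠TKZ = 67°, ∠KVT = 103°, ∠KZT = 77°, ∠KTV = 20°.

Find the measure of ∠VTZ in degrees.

∠VTZ = 56°

1. ∠TVZ = 67°  [same arc TZ]
2. ∠TKV = 57°  [△KVT]
3. ∠TZV = 57°  [same arc VT]
4. ∠VTZ = 56°  [△VTZ]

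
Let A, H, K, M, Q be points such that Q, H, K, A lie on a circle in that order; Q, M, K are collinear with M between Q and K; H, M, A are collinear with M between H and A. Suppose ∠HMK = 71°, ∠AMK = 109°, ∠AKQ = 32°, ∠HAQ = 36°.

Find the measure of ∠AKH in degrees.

1. ∠AHQ = 32°  [same arc QA]
2. ∠AQH = 112°  [△QHA]
3. ∠AKH = 68°  [cyclic QHKA, opposite ∠Q+∠K]

∠AKH = 68°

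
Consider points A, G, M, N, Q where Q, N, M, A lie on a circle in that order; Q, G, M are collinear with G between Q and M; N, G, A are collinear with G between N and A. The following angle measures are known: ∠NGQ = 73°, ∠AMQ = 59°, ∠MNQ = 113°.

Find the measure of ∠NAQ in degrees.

∠NAQ = 19°

1. ∠AGM = 73°  [vertical angles at G]
2. ∠MAQ = 67°  [cyclic QNMA, opposite ∠N+∠A]
3. ∠AGQ = 107°  [linear pair at G on QM]
4. ∠AQM = 54°  [△QMA]
5. ∠NAQ = 19°  [△QGA]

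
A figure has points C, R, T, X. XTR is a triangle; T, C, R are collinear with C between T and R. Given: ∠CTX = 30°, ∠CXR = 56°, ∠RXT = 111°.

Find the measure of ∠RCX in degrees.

1. ∠RTX = 30°  [C on ray TR]
2. ∠TRX = 39°  [△XTR]
3. ∠CRX = 39°  [C on ray RT]
4. ∠RCX = 85°  [△XCR]

∠RCX = 85°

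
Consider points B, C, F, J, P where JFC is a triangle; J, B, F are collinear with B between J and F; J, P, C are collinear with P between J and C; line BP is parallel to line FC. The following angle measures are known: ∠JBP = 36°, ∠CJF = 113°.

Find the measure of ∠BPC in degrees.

1. ∠CFJ = 36°  [BP∥FC, corresponding at B]
2. ∠FCJ = 31°  [△JFC]
3. ∠BPJ = 31°  [BP∥FC, corresponding at P]
4. ∠BPC = 149°  [linear pair at P on JC]

∠BPC = 149°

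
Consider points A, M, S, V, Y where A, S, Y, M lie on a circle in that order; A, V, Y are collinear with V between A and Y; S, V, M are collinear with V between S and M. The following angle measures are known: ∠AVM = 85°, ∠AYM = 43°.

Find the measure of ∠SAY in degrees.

1. ∠SVY = 85°  [vertical angles at V]
2. ∠ASM = 43°  [same arc AM]
3. ∠AVS = 95°  [linear pair at V on AY]
4. ∠SAY = 42°  [△AVS]

∠SAY = 42°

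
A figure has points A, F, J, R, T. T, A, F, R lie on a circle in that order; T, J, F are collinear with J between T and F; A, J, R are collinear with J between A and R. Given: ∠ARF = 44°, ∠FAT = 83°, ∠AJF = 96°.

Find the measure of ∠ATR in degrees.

1. ∠ATF = 44°  [same arc AF]
2. ∠AFT = 53°  [△TAF]
3. ∠AJT = 84°  [linear pair at J on TF]
4. ∠RAT = 52°  [△TJA]
5. ∠ART = 53°  [same arc TA]
6. ∠ATR = 75°  [△TAR]

∠ATR = 75°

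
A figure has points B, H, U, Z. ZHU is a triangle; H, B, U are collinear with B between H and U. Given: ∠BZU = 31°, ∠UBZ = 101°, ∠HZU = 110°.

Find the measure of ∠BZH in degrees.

∠BZH = 79°

1. ∠BUZ = 48°  [△ZBU]
2. ∠HBZ = 79°  [linear pair at B on HU]
3. ∠HUZ = 48°  [B on ray UH]
4. ∠UHZ = 22°  [△ZHU]
5. ∠BHZ = 22°  [B on ray HU]
6. ∠BZH = 79°  [△ZHB]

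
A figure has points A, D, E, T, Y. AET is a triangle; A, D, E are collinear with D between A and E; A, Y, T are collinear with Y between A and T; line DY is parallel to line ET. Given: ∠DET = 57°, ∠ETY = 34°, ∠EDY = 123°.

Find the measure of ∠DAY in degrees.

1. ∠ATE = 34°  [Y on ray TA]
2. ∠ADY = 57°  [linear pair at D on AE]
3. ∠AYD = 34°  [DY∥ET, corresponding at Y]
4. ∠DAY = 89°  [△ADY]

∠DAY = 89°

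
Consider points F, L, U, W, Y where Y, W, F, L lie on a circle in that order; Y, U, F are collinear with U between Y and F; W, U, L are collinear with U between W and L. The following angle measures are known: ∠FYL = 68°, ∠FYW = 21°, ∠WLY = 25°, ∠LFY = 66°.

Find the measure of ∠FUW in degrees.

∠FUW = 87°

1. ∠FWL = 68°  [same arc FL]
2. ∠WFY = 25°  [same arc YW]
3. ∠FUW = 87°  [△WUF]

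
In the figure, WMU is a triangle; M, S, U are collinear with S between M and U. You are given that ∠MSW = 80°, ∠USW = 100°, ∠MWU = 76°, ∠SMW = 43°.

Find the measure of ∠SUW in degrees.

1. ∠UMW = 43°  [S on ray MU]
2. ∠MUW = 61°  [△WMU]
3. ∠SUW = 61°  [S on ray UM]

∠SUW = 61°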